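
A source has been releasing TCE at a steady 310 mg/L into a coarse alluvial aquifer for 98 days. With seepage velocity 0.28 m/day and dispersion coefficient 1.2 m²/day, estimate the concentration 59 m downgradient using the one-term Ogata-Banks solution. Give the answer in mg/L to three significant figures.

6.14 mg/L

For a continuous step input, C/C₀ ≈ ½·erfc((x−vt)/(2√(Dt))).
vt = 0.28 × 98 = 27.44 m and 2√(Dt) = 2√(1.2 × 98) = 21.69 m.
Argument (x−vt)/(2√(Dt)) = (59 − 27.44)/21.69 = 1.455; ½·erfc(1.455) = 0.01981.
C = 310 × 0.01981 = 6.14 mg/L.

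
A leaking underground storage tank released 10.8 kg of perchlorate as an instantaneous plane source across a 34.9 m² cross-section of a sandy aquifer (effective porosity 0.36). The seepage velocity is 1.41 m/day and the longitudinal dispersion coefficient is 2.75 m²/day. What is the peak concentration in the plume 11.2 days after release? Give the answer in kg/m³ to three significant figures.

The peak of an instantaneous 1D plume sits at x = vt; there the Gaussian factor is 1 and C_max = M/(n_e·A·√(4πDt)), where n_e·A is the pore area the mass is dissolved in.
√(4πDt) = √(4π × 2.75 × 11.2) = 19.67 m, so C_max = 10.8/(0.36 × 34.9 × 19.67) = 0.0437 kg/m³.

0.0437 kg/m³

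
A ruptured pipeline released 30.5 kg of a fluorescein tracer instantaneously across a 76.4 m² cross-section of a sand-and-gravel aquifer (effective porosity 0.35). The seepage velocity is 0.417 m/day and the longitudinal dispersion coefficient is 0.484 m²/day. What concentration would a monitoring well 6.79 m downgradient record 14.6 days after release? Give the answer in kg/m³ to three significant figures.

0.119 kg/m³

For an instantaneous plane source, C(x,t) = M/(n_e·A·√(4πDt)) · exp(−(x−vt)²/(4Dt)), with n_e·A the pore (flow) area.
Plume center vt = 0.417 × 14.6 = 6.0882 m, so the well at 6.79 m is 0.7018 m downgradient of the peak.
√(4πDt) = 9.423 m, giving peak height M/(n_e·A·√(4πDt)) = 30.5/(0.35 × 76.4 × 9.423) = 0.1210 kg/m³.
(x−vt)²/(4Dt) = (0.7018)²/(4 × 0.484 × 14.6) = 0.01742; exp(−0.01742) = 0.9827.
C = 0.1210 × 0.9827 = 0.119 kg/m³.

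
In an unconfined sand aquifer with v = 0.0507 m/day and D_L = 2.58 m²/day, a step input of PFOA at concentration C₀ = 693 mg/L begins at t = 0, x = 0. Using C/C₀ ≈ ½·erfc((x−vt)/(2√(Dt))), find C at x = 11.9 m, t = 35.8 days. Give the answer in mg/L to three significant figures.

For a continuous step input, C/C₀ ≈ ½·erfc((x−vt)/(2√(Dt))).
vt = 0.0507 × 35.8 = 1.81506 m and 2√(Dt) = 2√(2.58 × 35.8) = 19.22 m.
Argument (x−vt)/(2√(Dt)) = (11.9 − 1.81506)/19.22 = 0.5247; ½·erfc(0.5247) = 0.2290.
C = 693 × 0.2290 = 159 mg/L.

159 mg/L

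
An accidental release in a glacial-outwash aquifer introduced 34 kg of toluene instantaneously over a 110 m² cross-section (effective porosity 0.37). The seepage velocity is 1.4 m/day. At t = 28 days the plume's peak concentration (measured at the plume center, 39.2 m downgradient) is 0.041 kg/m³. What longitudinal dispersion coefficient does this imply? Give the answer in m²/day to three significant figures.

1.18 m²/day

At the plume center C_max = M/(n_e·A·√(4πDt)), so D = M²/(4πt·(n_e·A·C_max)²).
n_e·A·C_max = 0.37 × 110 × 0.041 = 1.669 kg/m.
D = 34²/(4π × 28 × 1.669²) = 1.18 m²/day.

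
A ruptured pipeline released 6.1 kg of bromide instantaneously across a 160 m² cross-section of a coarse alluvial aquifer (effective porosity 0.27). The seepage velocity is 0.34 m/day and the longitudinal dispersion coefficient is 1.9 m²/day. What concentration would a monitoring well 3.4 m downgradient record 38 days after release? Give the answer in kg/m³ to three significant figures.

0.00343 kg/m³

For an instantaneous plane source, C(x,t) = M/(n_e·A·√(4πDt)) · exp(−(x−vt)²/(4Dt)), with n_e·A the pore (flow) area.
Plume center vt = 0.34 × 38 = 12.92 m, so the well at 3.4 m is 9.52 m upgradient of the peak.
√(4πDt) = 30.12 m, giving peak height M/(n_e·A·√(4πDt)) = 6.1/(0.27 × 160 × 30.12) = 0.004688 kg/m³.
(x−vt)²/(4Dt) = (-9.52)²/(4 × 1.9 × 38) = 0.3138; exp(−0.3138) = 0.7307.
C = 0.004688 × 0.7307 = 0.00343 kg/m³.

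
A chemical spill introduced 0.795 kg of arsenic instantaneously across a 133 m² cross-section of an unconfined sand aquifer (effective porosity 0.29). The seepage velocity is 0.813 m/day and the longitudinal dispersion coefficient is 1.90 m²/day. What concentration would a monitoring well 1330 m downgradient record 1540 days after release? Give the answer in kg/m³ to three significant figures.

6.39e-05 kg/m³

For an instantaneous plane source, C(x,t) = M/(n_e·A·√(4πDt)) · exp(−(x−vt)²/(4Dt)), with n_e·A the pore (flow) area.
Plume center vt = 0.813 × 1540 = 1252.02 m, so the well at 1330 m is 77.98 m downgradient of the peak.
√(4πDt) = 191.8 m, giving peak height M/(n_e·A·√(4πDt)) = 0.795/(0.29 × 133 × 191.8) = 0.0001075 kg/m³.
(x−vt)²/(4Dt) = (77.98)²/(4 × 1.90 × 1540) = 0.5196; exp(−0.5196) = 0.5948.
C = 0.0001075 × 0.5948 = 6.39e-05 kg/m³.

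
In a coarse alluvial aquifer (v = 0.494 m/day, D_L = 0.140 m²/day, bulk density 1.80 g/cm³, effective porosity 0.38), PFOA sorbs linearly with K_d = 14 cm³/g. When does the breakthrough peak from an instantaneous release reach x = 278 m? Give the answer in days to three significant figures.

Retardation factor R = 1 + ρ_b·K_d/n = 1 + 1.80 × 14/0.38 = 67.32.
Sorption retards both mechanisms: v_R = v/R = 0.007338 m/day, D_R = D/R = 0.002080 m²/day.
Peak time from v_R²t² + 2D_R t − x² = 0: t = (√(D_R² + v_R²x²) − D_R)/v_R².
√(D_R² + v_R²x²) = √(0.002080² + 0.007338² × 278²) = 2.040; v_R² = 5.385e-05.
t = (2.040 − 0.002080)/5.385e-05 = 37800 days.

37800 days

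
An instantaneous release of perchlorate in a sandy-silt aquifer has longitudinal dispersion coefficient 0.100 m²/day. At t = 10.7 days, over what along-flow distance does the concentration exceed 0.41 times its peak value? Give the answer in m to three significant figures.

The plume is Gaussian with σ = √(2Dt) = √(2 × 0.100 × 10.7) = 1.463 m.
C/C_peak = exp(−Δx²/(2σ²)) = 0.41 ⇒ Δx = σ·√(−2 ln 0.41) = 1.463 × 1.335 = 1.953 m.
Width = 2Δx = 3.91 m.

3.91 m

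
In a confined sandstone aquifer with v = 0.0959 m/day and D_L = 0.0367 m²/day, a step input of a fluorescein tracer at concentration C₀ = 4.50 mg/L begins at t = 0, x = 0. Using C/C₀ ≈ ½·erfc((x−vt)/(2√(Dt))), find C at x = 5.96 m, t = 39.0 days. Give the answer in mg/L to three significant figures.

0.426 mg/L

For a continuous step input, C/C₀ ≈ ½·erfc((x−vt)/(2√(Dt))).
vt = 0.0959 × 39.0 = 3.7401 m and 2√(Dt) = 2√(0.0367 × 39.0) = 2.393 m.
Argument (x−vt)/(2√(Dt)) = (5.96 − 3.7401)/2.393 = 0.9277; ½·erfc(0.9277) = 0.09477.
C = 4.50 × 0.09477 = 0.426 mg/L.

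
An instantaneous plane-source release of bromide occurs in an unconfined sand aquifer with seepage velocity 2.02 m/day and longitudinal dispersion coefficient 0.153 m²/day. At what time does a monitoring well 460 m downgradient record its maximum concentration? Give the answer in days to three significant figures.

For the 1D instantaneous-source solution, setting ∂C/∂t = 0 at fixed x gives v²t² + 2Dt − x² = 0, so t = (√(D² + v²x²) − D)/v².
√(D² + v²x²) = √(0.153² + 2.02² × 460²) = 929.2; v² = 4.0804.
t = (929.2 − 0.153)/4.0804 = 228 days (vs. the pure-advection estimate x/v = 228 d).

228 days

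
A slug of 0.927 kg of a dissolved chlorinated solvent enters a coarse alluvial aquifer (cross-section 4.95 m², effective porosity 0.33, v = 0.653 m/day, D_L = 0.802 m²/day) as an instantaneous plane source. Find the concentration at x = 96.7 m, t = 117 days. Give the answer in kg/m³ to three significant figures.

For an instantaneous plane source, C(x,t) = M/(n_e·A·√(4πDt)) · exp(−(x−vt)²/(4Dt)), with n_e·A the pore (flow) area.
Plume center vt = 0.653 × 117 = 76.401 m, so the well at 96.7 m is 20.299 m downgradient of the peak.
√(4πDt) = 34.34 m, giving peak height M/(n_e·A·√(4πDt)) = 0.927/(0.33 × 4.95 × 34.34) = 0.01653 kg/m³.
(x−vt)²/(4Dt) = (20.299)²/(4 × 0.802 × 117) = 1.098; exp(−1.098) = 0.3335.
C = 0.01653 × 0.3335 = 0.00551 kg/m³.

0.00551 kg/m³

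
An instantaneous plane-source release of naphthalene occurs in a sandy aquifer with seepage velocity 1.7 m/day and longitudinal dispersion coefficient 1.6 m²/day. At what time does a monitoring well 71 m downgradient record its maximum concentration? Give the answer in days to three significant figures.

For the 1D instantaneous-source solution, setting ∂C/∂t = 0 at fixed x gives v²t² + 2Dt − x² = 0, so t = (√(D² + v²x²) − D)/v².
√(D² + v²x²) = √(1.6² + 1.7² × 71²) = 120.7; v² = 2.89.
t = (120.7 − 1.6)/2.89 = 41.2 days (vs. the pure-advection estimate x/v = 41.8 d).

41.2 days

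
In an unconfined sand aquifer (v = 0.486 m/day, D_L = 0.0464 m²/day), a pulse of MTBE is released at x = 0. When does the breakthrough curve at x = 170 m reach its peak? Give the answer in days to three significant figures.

350 days

For the 1D instantaneous-source solution, setting ∂C/∂t = 0 at fixed x gives v²t² + 2Dt − x² = 0, so t = (√(D² + v²x²) − D)/v².
√(D² + v²x²) = √(0.0464² + 0.486² × 170²) = 82.62; v² = 0.236196.
t = (82.62 − 0.0464)/0.236196 = 350 days (vs. the pure-advection estimate x/v = 350 d).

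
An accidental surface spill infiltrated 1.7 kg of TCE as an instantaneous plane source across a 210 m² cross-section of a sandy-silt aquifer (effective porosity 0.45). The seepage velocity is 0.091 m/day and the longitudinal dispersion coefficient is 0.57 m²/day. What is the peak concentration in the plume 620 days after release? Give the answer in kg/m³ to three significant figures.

The peak of an instantaneous 1D plume sits at x = vt; there the Gaussian factor is 1 and C_max = M/(n_e·A·√(4πDt)), where n_e·A is the pore area the mass is dissolved in.
√(4πDt) = √(4π × 0.57 × 620) = 66.64 m, so C_max = 1.7/(0.45 × 210 × 66.64) = 0.000270 kg/m³.

0.000270 kg/m³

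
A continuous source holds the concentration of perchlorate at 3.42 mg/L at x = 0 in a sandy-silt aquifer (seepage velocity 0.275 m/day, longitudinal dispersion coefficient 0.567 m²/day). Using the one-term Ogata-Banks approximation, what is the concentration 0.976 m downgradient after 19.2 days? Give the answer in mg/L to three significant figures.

For a continuous step input, C/C₀ ≈ ½·erfc((x−vt)/(2√(Dt))).
vt = 0.275 × 19.2 = 5.28 m and 2√(Dt) = 2√(0.567 × 19.2) = 6.599 m.
Argument (x−vt)/(2√(Dt)) = (0.976 − 5.28)/6.599 = -0.6522; ½·erfc(-0.6522) = 0.8218.
C = 3.42 × 0.8218 = 2.81 mg/L.

2.81 mg/L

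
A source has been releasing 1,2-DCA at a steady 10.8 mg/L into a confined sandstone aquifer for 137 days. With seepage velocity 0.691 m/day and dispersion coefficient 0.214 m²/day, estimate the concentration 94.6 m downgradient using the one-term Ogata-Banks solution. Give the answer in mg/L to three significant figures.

5.44 mg/L

For a continuous step input, C/C₀ ≈ ½·erfc((x−vt)/(2√(Dt))).
vt = 0.691 × 137 = 94.667 m and 2√(Dt) = 2√(0.214 × 137) = 10.83 m.
Argument (x−vt)/(2√(Dt)) = (94.6 − 94.667)/10.83 = -0.006187; ½·erfc(-0.006187) = 0.5035.
C = 10.8 × 0.5035 = 5.44 mg/L.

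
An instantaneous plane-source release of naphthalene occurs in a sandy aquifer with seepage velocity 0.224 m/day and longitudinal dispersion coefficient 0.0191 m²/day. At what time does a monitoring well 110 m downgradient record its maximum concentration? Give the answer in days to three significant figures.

For the 1D instantaneous-source solution, setting ∂C/∂t = 0 at fixed x gives v²t² + 2Dt − x² = 0, so t = (√(D² + v²x²) − D)/v².
√(D² + v²x²) = √(0.0191² + 0.224² × 110²) = 24.64; v² = 0.050176.
t = (24.64 − 0.0191)/0.050176 = 491 days (vs. the pure-advection estimate x/v = 491 d).

491 days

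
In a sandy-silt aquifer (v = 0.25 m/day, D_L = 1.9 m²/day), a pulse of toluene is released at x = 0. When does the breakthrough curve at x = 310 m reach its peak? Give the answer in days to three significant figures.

For the 1D instantaneous-source solution, setting ∂C/∂t = 0 at fixed x gives v²t² + 2Dt − x² = 0, so t = (√(D² + v²x²) − D)/v².
√(D² + v²x²) = √(1.9² + 0.25² × 310²) = 77.52; v² = 0.0625.
t = (77.52 − 1.9)/0.0625 = 1210 days (vs. the pure-advection estimate x/v = 1240 d).

1210 days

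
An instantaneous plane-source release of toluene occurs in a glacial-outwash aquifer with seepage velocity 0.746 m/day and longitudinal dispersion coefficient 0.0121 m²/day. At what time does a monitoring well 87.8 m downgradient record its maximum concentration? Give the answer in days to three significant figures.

For the 1D instantaneous-source solution, setting ∂C/∂t = 0 at fixed x gives v²t² + 2Dt − x² = 0, so t = (√(D² + v²x²) − D)/v².
√(D² + v²x²) = √(0.0121² + 0.746² × 87.8²) = 65.50; v² = 0.556516.
t = (65.50 − 0.0121)/0.556516 = 118 days (vs. the pure-advection estimate x/v = 118 d).

118 days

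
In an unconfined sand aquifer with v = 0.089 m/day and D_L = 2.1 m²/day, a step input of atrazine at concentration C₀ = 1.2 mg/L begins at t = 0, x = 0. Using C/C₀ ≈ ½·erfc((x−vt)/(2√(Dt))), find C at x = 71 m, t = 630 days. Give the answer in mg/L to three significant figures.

For a continuous step input, C/C₀ ≈ ½·erfc((x−vt)/(2√(Dt))).
vt = 0.089 × 630 = 56.07 m and 2√(Dt) = 2√(2.1 × 630) = 72.75 m.
Argument (x−vt)/(2√(Dt)) = (71 − 56.07)/72.75 = 0.2052; ½·erfc(0.2052) = 0.3858.
C = 1.2 × 0.3858 = 0.463 mg/L.

0.463 mg/L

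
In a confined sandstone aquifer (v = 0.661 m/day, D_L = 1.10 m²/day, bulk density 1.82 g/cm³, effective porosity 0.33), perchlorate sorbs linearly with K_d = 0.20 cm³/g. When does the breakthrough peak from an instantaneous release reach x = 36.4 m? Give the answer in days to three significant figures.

Retardation factor R = 1 + ρ_b·K_d/n = 1 + 1.82 × 0.20/0.33 = 2.103.
Sorption retards both mechanisms: v_R = v/R = 0.3143 m/day, D_R = D/R = 0.5231 m²/day.
Peak time from v_R²t² + 2D_R t − x² = 0: t = (√(D_R² + v_R²x²) − D_R)/v_R².
√(D_R² + v_R²x²) = √(0.5231² + 0.3143² × 36.4²) = 11.45; v_R² = 0.09878.
t = (11.45 − 0.5231)/0.09878 = 111 days.

111 days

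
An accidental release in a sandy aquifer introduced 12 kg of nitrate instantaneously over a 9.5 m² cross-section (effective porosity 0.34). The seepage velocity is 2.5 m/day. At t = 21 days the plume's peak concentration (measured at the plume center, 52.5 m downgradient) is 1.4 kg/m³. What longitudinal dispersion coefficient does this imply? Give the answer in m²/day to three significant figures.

0.0267 m²/day

At the plume center C_max = M/(n_e·A·√(4πDt)), so D = M²/(4πt·(n_e·A·C_max)²).
n_e·A·C_max = 0.34 × 9.5 × 1.4 = 4.522 kg/m.
D = 12²/(4π × 21 × 4.522²) = 0.0267 m²/day.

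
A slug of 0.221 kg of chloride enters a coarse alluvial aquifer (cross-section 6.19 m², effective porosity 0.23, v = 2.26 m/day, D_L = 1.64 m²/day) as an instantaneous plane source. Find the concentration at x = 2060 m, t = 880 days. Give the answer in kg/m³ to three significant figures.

For an instantaneous plane source, C(x,t) = M/(n_e·A·√(4πDt)) · exp(−(x−vt)²/(4Dt)), with n_e·A the pore (flow) area.
Plume center vt = 2.26 × 880 = 1988.8 m, so the well at 2060 m is 71.2 m downgradient of the peak.
√(4πDt) = 134.7 m, giving peak height M/(n_e·A·√(4πDt)) = 0.221/(0.23 × 6.19 × 134.7) = 0.001152 kg/m³.
(x−vt)²/(4Dt) = (71.2)²/(4 × 1.64 × 880) = 0.8782; exp(−0.8782) = 0.4155.
C = 0.001152 × 0.4155 = 0.000479 kg/m³.

0.000479 kg/m³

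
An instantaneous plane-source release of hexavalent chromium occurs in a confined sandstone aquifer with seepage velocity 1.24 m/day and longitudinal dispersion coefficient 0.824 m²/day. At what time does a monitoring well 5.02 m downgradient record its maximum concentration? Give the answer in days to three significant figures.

For the 1D instantaneous-source solution, setting ∂C/∂t = 0 at fixed x gives v²t² + 2Dt − x² = 0, so t = (√(D² + v²x²) − D)/v².
√(D² + v²x²) = √(0.824² + 1.24² × 5.02²) = 6.279; v² = 1.5376.
t = (6.279 − 0.824)/1.5376 = 3.55 days (vs. the pure-advection estimate x/v = 4.05 d).

3.55 days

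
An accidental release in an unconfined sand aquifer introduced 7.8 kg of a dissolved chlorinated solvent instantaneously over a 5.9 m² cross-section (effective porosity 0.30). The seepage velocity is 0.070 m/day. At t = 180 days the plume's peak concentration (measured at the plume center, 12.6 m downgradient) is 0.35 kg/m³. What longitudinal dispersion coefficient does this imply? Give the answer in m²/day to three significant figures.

At the plume center C_max = M/(n_e·A·√(4πDt)), so D = M²/(4πt·(n_e·A·C_max)²).
n_e·A·C_max = 0.30 × 5.9 × 0.35 = 0.6195 kg/m.
D = 7.8²/(4π × 180 × 0.6195²) = 0.0701 m²/day.

0.0701 m²/day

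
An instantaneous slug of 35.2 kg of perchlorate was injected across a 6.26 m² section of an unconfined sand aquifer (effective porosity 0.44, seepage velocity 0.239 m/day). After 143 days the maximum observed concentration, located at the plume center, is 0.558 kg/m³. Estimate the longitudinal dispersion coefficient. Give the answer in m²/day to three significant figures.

At the plume center C_max = M/(n_e·A·√(4πDt)), so D = M²/(4πt·(n_e·A·C_max)²).
n_e·A·C_max = 0.44 × 6.26 × 0.558 = 1.537 kg/m.
D = 35.2²/(4π × 143 × 1.537²) = 0.292 m²/day.

0.292 m²/day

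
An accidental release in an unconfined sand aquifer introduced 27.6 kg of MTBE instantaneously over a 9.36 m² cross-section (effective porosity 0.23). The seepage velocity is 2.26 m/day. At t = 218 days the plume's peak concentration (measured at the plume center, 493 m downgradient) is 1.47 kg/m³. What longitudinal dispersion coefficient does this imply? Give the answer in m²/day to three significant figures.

At the plume center C_max = M/(n_e·A·√(4πDt)), so D = M²/(4πt·(n_e·A·C_max)²).
n_e·A·C_max = 0.23 × 9.36 × 1.47 = 3.165 kg/m.
D = 27.6²/(4π × 218 × 3.165²) = 0.0278 m²/day.

0.0278 m²/day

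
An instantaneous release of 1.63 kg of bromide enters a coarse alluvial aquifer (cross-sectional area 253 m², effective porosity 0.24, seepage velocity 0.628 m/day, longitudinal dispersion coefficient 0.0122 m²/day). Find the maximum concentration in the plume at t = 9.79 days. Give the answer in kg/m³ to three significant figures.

0.0219 kg/m³

The peak of an instantaneous 1D plume sits at x = vt; there the Gaussian factor is 1 and C_max = M/(n_e·A·√(4πDt)), where n_e·A is the pore area the mass is dissolved in.
√(4πDt) = √(4π × 0.0122 × 9.79) = 1.225 m, so C_max = 1.63/(0.24 × 253 × 1.225) = 0.0219 kg/m³.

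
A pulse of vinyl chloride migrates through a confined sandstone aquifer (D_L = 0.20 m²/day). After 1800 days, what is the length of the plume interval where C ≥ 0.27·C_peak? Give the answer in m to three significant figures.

The plume is Gaussian with σ = √(2Dt) = √(2 × 0.20 × 1800) = 26.83 m.
C/C_peak = exp(−Δx²/(2σ²)) = 0.27 ⇒ Δx = σ·√(−2 ln 0.27) = 26.83 × 1.618 = 43.41 m.
Width = 2Δx = 86.8 m.

86.8 m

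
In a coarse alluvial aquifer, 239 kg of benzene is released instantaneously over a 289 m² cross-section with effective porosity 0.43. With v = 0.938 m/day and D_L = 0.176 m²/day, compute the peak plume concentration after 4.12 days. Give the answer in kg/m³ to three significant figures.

0.637 kg/m³

The peak of an instantaneous 1D plume sits at x = vt; there the Gaussian factor is 1 and C_max = M/(n_e·A·√(4πDt)), where n_e·A is the pore area the mass is dissolved in.
√(4πDt) = √(4π × 0.176 × 4.12) = 3.019 m, so C_max = 239/(0.43 × 289 × 3.019) = 0.637 kg/m³.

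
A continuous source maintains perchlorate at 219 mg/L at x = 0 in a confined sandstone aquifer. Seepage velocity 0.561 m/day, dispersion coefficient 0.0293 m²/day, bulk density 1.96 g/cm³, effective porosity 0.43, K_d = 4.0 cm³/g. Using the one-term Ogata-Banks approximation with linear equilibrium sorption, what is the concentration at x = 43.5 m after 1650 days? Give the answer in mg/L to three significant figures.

Retardation factor R = 1 + ρ_b·K_d/n = 1 + 1.96 × 4.0/0.43 = 19.23.
Sorption retards both mechanisms: v_R = v/R = 0.02917 m/day, D_R = D/R = 0.001524 m²/day.
v_R·t = 0.02917 × 1650 = 48.1305 m; 2√(D_R t) = 3.171 m; argument = (43.5 − 48.1305)/3.171 = -1.460.
C = C₀ × ½·erfc(-1.460) = 219 × 0.9805 = 215 mg/L.

215 mg/L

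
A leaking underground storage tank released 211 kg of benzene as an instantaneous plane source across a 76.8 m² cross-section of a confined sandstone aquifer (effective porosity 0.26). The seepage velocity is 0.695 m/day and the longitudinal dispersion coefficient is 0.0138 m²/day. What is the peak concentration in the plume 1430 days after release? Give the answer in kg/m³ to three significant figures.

0.671 kg/m³

The peak of an instantaneous 1D plume sits at x = vt; there the Gaussian factor is 1 and C_max = M/(n_e·A·√(4πDt)), where n_e·A is the pore area the mass is dissolved in.
√(4πDt) = √(4π × 0.0138 × 1430) = 15.75 m, so C_max = 211/(0.26 × 76.8 × 15.75) = 0.671 kg/m³.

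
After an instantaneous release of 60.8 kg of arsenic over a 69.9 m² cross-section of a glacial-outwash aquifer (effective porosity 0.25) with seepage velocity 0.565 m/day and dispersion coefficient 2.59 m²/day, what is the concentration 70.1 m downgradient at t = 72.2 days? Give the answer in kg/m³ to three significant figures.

0.0228 kg/m³

For an instantaneous plane source, C(x,t) = M/(n_e·A·√(4πDt)) · exp(−(x−vt)²/(4Dt)), with n_e·A the pore (flow) area.
Plume center vt = 0.565 × 72.2 = 40.793 m, so the well at 70.1 m is 29.307 m downgradient of the peak.
√(4πDt) = 48.48 m, giving peak height M/(n_e·A·√(4πDt)) = 60.8/(0.25 × 69.9 × 48.48) = 0.07177 kg/m³.
(x−vt)²/(4Dt) = (29.307)²/(4 × 2.59 × 72.2) = 1.148; exp(−1.148) = 0.3173.
C = 0.07177 × 0.3173 = 0.0228 kg/m³.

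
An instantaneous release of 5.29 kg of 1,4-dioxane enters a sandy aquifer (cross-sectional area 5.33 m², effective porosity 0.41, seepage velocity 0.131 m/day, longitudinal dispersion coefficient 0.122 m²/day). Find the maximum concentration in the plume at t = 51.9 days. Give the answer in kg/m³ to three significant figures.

The peak of an instantaneous 1D plume sits at x = vt; there the Gaussian factor is 1 and C_max = M/(n_e·A·√(4πDt)), where n_e·A is the pore area the mass is dissolved in.
√(4πDt) = √(4π × 0.122 × 51.9) = 8.920 m, so C_max = 5.29/(0.41 × 5.33 × 8.920) = 0.271 kg/m³.

0.271 kg/m³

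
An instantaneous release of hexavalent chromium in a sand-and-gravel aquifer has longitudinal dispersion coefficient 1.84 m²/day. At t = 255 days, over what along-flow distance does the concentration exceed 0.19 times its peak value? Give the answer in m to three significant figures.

The plume is Gaussian with σ = √(2Dt) = √(2 × 1.84 × 255) = 30.63 m.
C/C_peak = exp(−Δx²/(2σ²)) = 0.19 ⇒ Δx = σ·√(−2 ln 0.19) = 30.63 × 1.822 = 55.81 m.
Width = 2Δx = 112 m.

112 m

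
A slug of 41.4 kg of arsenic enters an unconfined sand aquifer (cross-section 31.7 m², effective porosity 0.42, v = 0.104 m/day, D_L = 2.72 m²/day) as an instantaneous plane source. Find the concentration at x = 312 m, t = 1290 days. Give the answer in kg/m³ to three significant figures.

0.00156 kg/m³

For an instantaneous plane source, C(x,t) = M/(n_e·A·√(4πDt)) · exp(−(x−vt)²/(4Dt)), with n_e·A the pore (flow) area.
Plume center vt = 0.104 × 1290 = 134.16 m, so the well at 312 m is 177.84 m downgradient of the peak.
√(4πDt) = 210.0 m, giving peak height M/(n_e·A·√(4πDt)) = 41.4/(0.42 × 31.7 × 210.0) = 0.01481 kg/m³.
(x−vt)²/(4Dt) = (177.84)²/(4 × 2.72 × 1290) = 2.253; exp(−2.253) = 0.1051.
C = 0.01481 × 0.1051 = 0.00156 kg/m³.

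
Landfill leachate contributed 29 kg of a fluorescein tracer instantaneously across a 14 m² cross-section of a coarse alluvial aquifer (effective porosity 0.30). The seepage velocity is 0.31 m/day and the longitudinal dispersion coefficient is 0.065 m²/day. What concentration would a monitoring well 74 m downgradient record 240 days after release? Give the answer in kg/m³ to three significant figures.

For an instantaneous plane source, C(x,t) = M/(n_e·A·√(4πDt)) · exp(−(x−vt)²/(4Dt)), with n_e·A the pore (flow) area.
Plume center vt = 0.31 × 240 = 74.4 m, so the well at 74 m is 0.4 m upgradient of the peak.
√(4πDt) = 14.00 m, giving peak height M/(n_e·A·√(4πDt)) = 29/(0.30 × 14 × 14.00) = 0.4932 kg/m³.
(x−vt)²/(4Dt) = (-0.4)²/(4 × 0.065 × 240) = 0.002564; exp(−0.002564) = 0.9974.
C = 0.4932 × 0.9974 = 0.492 kg/m³.

0.492 kg/m³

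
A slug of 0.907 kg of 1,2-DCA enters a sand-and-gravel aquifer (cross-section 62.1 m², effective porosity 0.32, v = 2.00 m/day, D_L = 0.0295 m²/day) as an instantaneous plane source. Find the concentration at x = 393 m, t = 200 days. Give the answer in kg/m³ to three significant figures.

For an instantaneous plane source, C(x,t) = M/(n_e·A·√(4πDt)) · exp(−(x−vt)²/(4Dt)), with n_e·A the pore (flow) area.
Plume center vt = 2.00 × 200 = 400 m, so the well at 393 m is 7 m upgradient of the peak.
√(4πDt) = 8.611 m, giving peak height M/(n_e·A·√(4πDt)) = 0.907/(0.32 × 62.1 × 8.611) = 0.005300 kg/m³.
(x−vt)²/(4Dt) = (-7)²/(4 × 0.0295 × 200) = 2.076; exp(−2.076) = 0.1254.
C = 0.005300 × 0.1254 = 0.000665 kg/m³.

0.000665 kg/m³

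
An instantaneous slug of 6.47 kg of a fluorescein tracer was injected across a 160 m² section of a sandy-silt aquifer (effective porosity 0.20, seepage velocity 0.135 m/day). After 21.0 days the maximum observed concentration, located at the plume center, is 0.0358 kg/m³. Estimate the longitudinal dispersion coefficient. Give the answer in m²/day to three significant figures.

At the plume center C_max = M/(n_e·A·√(4πDt)), so D = M²/(4πt·(n_e·A·C_max)²).
n_e·A·C_max = 0.20 × 160 × 0.0358 = 1.146 kg/m.
D = 6.47²/(4π × 21.0 × 1.146²) = 0.121 m²/day.

0.121 m²/day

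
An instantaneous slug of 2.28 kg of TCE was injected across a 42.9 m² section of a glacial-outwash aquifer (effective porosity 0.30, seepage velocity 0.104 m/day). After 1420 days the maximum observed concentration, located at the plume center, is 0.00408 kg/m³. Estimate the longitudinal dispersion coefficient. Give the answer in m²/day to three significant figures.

At the plume center C_max = M/(n_e·A·√(4πDt)), so D = M²/(4πt·(n_e·A·C_max)²).
n_e·A·C_max = 0.30 × 42.9 × 0.00408 = 0.05251 kg/m.
D = 2.28²/(4π × 1420 × 0.05251²) = 0.106 m²/day.

0.106 m²/day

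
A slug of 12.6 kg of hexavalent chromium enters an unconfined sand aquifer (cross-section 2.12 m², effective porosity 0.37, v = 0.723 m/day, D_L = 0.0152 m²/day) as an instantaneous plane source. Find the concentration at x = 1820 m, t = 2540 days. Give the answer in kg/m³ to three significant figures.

0.127 kg/m³

For an instantaneous plane source, C(x,t) = M/(n_e·A·√(4πDt)) · exp(−(x−vt)²/(4Dt)), with n_e·A the pore (flow) area.
Plume center vt = 0.723 × 2540 = 1836.42 m, so the well at 1820 m is 16.42 m upgradient of the peak.
√(4πDt) = 22.03 m, giving peak height M/(n_e·A·√(4πDt)) = 12.6/(0.37 × 2.12 × 22.03) = 0.7292 kg/m³.
(x−vt)²/(4Dt) = (-16.42)²/(4 × 0.0152 × 2540) = 1.746; exp(−1.746) = 0.1745.
C = 0.7292 × 0.1745 = 0.127 kg/m³.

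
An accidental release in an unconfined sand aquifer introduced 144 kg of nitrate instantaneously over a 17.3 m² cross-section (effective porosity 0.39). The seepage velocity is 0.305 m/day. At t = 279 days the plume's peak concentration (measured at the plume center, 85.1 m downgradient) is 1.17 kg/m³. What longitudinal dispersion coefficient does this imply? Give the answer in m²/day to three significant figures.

0.0949 m²/day

At the plume center C_max = M/(n_e·A·√(4πDt)), so D = M²/(4πt·(n_e·A·C_max)²).
n_e·A·C_max = 0.39 × 17.3 × 1.17 = 7.894 kg/m.
D = 144²/(4π × 279 × 7.894²) = 0.0949 m²/day.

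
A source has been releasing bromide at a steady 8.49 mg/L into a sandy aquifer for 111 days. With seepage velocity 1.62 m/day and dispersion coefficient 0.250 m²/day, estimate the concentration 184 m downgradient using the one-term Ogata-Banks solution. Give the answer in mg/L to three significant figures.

2.44 mg/L

For a continuous step input, C/C₀ ≈ ½·erfc((x−vt)/(2√(Dt))).
vt = 1.62 × 111 = 179.82 m and 2√(Dt) = 2√(0.250 × 111) = 10.54 m.
Argument (x−vt)/(2√(Dt)) = (184 − 179.82)/10.54 = 0.3966; ½·erfc(0.3966) = 0.2874.
C = 8.49 × 0.2874 = 2.44 mg/L.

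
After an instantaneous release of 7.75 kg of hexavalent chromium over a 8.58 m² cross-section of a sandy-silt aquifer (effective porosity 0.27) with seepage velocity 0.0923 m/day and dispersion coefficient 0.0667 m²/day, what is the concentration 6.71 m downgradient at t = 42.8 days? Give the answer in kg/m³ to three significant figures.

0.287 kg/m³

For an instantaneous plane source, C(x,t) = M/(n_e·A·√(4πDt)) · exp(−(x−vt)²/(4Dt)), with n_e·A the pore (flow) area.
Plume center vt = 0.0923 × 42.8 = 3.95044 m, so the well at 6.71 m is 2.75956 m downgradient of the peak.
√(4πDt) = 5.989 m, giving peak height M/(n_e·A·√(4πDt)) = 7.75/(0.27 × 8.58 × 5.989) = 0.5586 kg/m³.
(x−vt)²/(4Dt) = (2.75956)²/(4 × 0.0667 × 42.8) = 0.6669; exp(−0.6669) = 0.5133.
C = 0.5586 × 0.5133 = 0.287 kg/m³.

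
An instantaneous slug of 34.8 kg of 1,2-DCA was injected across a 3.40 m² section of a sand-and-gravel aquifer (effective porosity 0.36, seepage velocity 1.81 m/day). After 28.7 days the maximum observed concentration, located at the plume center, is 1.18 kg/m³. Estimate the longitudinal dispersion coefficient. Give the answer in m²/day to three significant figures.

1.61 m²/day

At the plume center C_max = M/(n_e·A·√(4πDt)), so D = M²/(4πt·(n_e·A·C_max)²).
n_e·A·C_max = 0.36 × 3.40 × 1.18 = 1.444 kg/m.
D = 34.8²/(4π × 28.7 × 1.444²) = 1.61 m²/day.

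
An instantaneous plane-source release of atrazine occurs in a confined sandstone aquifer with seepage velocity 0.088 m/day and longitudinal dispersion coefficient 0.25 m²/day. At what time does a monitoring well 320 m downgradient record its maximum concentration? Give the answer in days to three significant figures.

3600 days

For the 1D instantaneous-source solution, setting ∂C/∂t = 0 at fixed x gives v²t² + 2Dt − x² = 0, so t = (√(D² + v²x²) − D)/v².
√(D² + v²x²) = √(0.25² + 0.088² × 320²) = 28.16; v² = 0.007744.
t = (28.16 − 0.25)/0.007744 = 3600 days (vs. the pure-advection estimate x/v = 3640 d).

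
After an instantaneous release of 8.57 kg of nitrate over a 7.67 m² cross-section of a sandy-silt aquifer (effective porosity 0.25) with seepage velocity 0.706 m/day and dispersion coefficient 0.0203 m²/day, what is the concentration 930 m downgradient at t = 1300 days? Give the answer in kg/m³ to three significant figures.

For an instantaneous plane source, C(x,t) = M/(n_e·A·√(4πDt)) · exp(−(x−vt)²/(4Dt)), with n_e·A the pore (flow) area.
Plume center vt = 0.706 × 1300 = 917.8 m, so the well at 930 m is 12.2 m downgradient of the peak.
√(4πDt) = 18.21 m, giving peak height M/(n_e·A·√(4πDt)) = 8.57/(0.25 × 7.67 × 18.21) = 0.2454 kg/m³.
(x−vt)²/(4Dt) = (12.2)²/(4 × 0.0203 × 1300) = 1.410; exp(−1.410) = 0.2441.
C = 0.2454 × 0.2441 = 0.0599 kg/m³.

0.0599 kg/m³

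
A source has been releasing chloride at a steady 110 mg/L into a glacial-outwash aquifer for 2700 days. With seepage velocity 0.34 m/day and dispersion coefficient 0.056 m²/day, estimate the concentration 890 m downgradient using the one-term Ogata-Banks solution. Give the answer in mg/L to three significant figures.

For a continuous step input, C/C₀ ≈ ½·erfc((x−vt)/(2√(Dt))).
vt = 0.34 × 2700 = 918 m and 2√(Dt) = 2√(0.056 × 2700) = 24.59 m.
Argument (x−vt)/(2√(Dt)) = (890 − 918)/24.59 = -1.139; ½·erfc(-1.139) = 0.9464.
C = 110 × 0.9464 = 104 mg/L.

104 mg/L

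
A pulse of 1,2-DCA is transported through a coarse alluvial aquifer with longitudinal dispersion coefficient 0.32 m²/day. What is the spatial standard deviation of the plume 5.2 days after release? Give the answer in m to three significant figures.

1.82 m

Dispersive spreading gives a Gaussian with σ² = 2Dt; advection only shifts the center.
σ = √(2 × 0.32 × 5.2) = 1.82 m.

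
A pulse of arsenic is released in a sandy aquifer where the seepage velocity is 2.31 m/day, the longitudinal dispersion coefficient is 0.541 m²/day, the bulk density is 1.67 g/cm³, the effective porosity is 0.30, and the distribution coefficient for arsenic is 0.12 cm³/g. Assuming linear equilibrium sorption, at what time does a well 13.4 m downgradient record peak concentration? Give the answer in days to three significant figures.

Retardation factor R = 1 + ρ_b·K_d/n = 1 + 1.67 × 0.12/0.30 = 1.668.
Sorption retards both mechanisms: v_R = v/R = 1.385 m/day, D_R = D/R = 0.3243 m²/day.
Peak time from v_R²t² + 2D_R t − x² = 0: t = (√(D_R² + v_R²x²) − D_R)/v_R².
√(D_R² + v_R²x²) = √(0.3243² + 1.385² × 13.4²) = 18.56; v_R² = 1.918.
t = (18.56 − 0.3243)/1.918 = 9.51 days.

9.51 days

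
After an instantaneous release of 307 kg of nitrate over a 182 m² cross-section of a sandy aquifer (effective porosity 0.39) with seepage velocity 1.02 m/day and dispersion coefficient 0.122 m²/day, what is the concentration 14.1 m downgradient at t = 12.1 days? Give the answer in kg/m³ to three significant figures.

For an instantaneous plane source, C(x,t) = M/(n_e·A·√(4πDt)) · exp(−(x−vt)²/(4Dt)), with n_e·A the pore (flow) area.
Plume center vt = 1.02 × 12.1 = 12.342 m, so the well at 14.1 m is 1.758 m downgradient of the peak.
√(4πDt) = 4.307 m, giving peak height M/(n_e·A·√(4πDt)) = 307/(0.39 × 182 × 4.307) = 1.004 kg/m³.
(x−vt)²/(4Dt) = (1.758)²/(4 × 0.122 × 12.1) = 0.5234; exp(−0.5234) = 0.5925.
C = 1.004 × 0.5925 = 0.595 kg/m³.

0.595 kg/m³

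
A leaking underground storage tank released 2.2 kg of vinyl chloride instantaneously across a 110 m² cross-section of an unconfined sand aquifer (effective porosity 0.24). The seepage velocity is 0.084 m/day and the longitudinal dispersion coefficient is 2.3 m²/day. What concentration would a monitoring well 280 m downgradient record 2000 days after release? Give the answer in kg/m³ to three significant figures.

For an instantaneous plane source, C(x,t) = M/(n_e·A·√(4πDt)) · exp(−(x−vt)²/(4Dt)), with n_e·A the pore (flow) area.
Plume center vt = 0.084 × 2000 = 168 m, so the well at 280 m is 112 m downgradient of the peak.
√(4πDt) = 240.4 m, giving peak height M/(n_e·A·√(4πDt)) = 2.2/(0.24 × 110 × 240.4) = 0.0003466 kg/m³.
(x−vt)²/(4Dt) = (112)²/(4 × 2.3 × 2000) = 0.6817; exp(−0.6817) = 0.5058.
C = 0.0003466 × 0.5058 = 0.000175 kg/m³.

0.000175 kg/m³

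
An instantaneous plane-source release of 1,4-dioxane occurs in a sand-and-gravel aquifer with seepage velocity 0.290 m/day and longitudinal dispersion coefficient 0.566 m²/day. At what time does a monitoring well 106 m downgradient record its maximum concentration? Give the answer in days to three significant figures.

359 days

For the 1D instantaneous-source solution, setting ∂C/∂t = 0 at fixed x gives v²t² + 2Dt − x² = 0, so t = (√(D² + v²x²) − D)/v².
√(D² + v²x²) = √(0.566² + 0.290² × 106²) = 30.75; v² = 0.0841.
t = (30.75 − 0.566)/0.0841 = 359 days (vs. the pure-advection estimate x/v = 366 d).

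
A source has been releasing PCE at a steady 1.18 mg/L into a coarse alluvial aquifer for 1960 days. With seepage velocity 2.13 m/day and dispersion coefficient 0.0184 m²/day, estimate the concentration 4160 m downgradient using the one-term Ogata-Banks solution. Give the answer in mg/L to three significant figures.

1.13 mg/L

For a continuous step input, C/C₀ ≈ ½·erfc((x−vt)/(2√(Dt))).
vt = 2.13 × 1960 = 4174.8 m and 2√(Dt) = 2√(0.0184 × 1960) = 12.01 m.
Argument (x−vt)/(2√(Dt)) = (4160 − 4174.8)/12.01 = -1.232; ½·erfc(-1.232) = 0.9593.
C = 1.18 × 0.9593 = 1.13 mg/L.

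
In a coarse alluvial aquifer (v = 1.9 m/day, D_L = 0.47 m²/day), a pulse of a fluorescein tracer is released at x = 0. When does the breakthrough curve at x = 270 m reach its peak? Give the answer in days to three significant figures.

142 days

For the 1D instantaneous-source solution, setting ∂C/∂t = 0 at fixed x gives v²t² + 2Dt − x² = 0, so t = (√(D² + v²x²) − D)/v².
√(D² + v²x²) = √(0.47² + 1.9² × 270²) = 513.0; v² = 3.61.
t = (513.0 − 0.47)/3.61 = 142 days (vs. the pure-advection estimate x/v = 142 d).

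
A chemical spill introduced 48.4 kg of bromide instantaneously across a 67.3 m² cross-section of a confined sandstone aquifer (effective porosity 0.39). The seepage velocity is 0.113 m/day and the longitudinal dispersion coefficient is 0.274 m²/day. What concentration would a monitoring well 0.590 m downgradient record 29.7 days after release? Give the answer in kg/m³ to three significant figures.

For an instantaneous plane source, C(x,t) = M/(n_e·A·√(4πDt)) · exp(−(x−vt)²/(4Dt)), with n_e·A the pore (flow) area.
Plume center vt = 0.113 × 29.7 = 3.3561 m, so the well at 0.590 m is 2.7661 m upgradient of the peak.
√(4πDt) = 10.11 m, giving peak height M/(n_e·A·√(4πDt)) = 48.4/(0.39 × 67.3 × 10.11) = 0.1824 kg/m³.
(x−vt)²/(4Dt) = (-2.7661)²/(4 × 0.274 × 29.7) = 0.2351; exp(−0.2351) = 0.7905.
C = 0.1824 × 0.7905 = 0.144 kg/m³.

0.144 kg/m³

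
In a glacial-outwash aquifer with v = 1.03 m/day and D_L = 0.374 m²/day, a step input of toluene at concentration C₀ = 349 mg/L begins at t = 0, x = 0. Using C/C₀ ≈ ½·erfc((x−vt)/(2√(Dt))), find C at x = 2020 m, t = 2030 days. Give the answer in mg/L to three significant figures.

For a continuous step input, C/C₀ ≈ ½·erfc((x−vt)/(2√(Dt))).
vt = 1.03 × 2030 = 2090.9 m and 2√(Dt) = 2√(0.374 × 2030) = 55.11 m.
Argument (x−vt)/(2√(Dt)) = (2020 − 2090.9)/55.11 = -1.287; ½·erfc(-1.287) = 0.9656.
C = 349 × 0.9656 = 337 mg/L.

337 mg/L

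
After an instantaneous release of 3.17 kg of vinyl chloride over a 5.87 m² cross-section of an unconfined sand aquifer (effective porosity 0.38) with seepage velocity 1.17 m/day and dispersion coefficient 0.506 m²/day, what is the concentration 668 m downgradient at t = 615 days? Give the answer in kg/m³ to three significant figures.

0.00269 kg/m³

For an instantaneous plane source, C(x,t) = M/(n_e·A·√(4πDt)) · exp(−(x−vt)²/(4Dt)), with n_e·A the pore (flow) area.
Plume center vt = 1.17 × 615 = 719.55 m, so the well at 668 m is 51.55 m upgradient of the peak.
√(4πDt) = 62.53 m, giving peak height M/(n_e·A·√(4πDt)) = 3.17/(0.38 × 5.87 × 62.53) = 0.02273 kg/m³.
(x−vt)²/(4Dt) = (-51.55)²/(4 × 0.506 × 615) = 2.135; exp(−2.135) = 0.1182.
C = 0.02273 × 0.1182 = 0.00269 kg/m³.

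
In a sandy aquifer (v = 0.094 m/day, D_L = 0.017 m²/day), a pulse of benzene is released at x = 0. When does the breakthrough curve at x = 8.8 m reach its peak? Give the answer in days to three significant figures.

For the 1D instantaneous-source solution, setting ∂C/∂t = 0 at fixed x gives v²t² + 2Dt − x² = 0, so t = (√(D² + v²x²) − D)/v².
√(D² + v²x²) = √(0.017² + 0.094² × 8.8²) = 0.8274; v² = 0.008836.
t = (0.8274 − 0.017)/0.008836 = 91.7 days (vs. the pure-advection estimate x/v = 93.6 d).

91.7 days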